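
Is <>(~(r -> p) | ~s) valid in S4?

Invalid (countermodel exists)

Tableau for the negation ~<>(~(r -> p) | ~s):
1. ~<>(~(r -> p) | ~s), u
2. ~(~(r -> p) | ~s), u
3. r -> p, u
4. s, u
5. p, u
Accessibility: uRu
The negation has an open branch (countermodel exists).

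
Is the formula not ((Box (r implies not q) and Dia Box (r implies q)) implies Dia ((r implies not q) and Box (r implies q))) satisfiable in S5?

1. not ((Box (r implies not q) and Dia Box (r implies q)) implies Dia ((r implies not q) and Box (r implies q))), w0
2. Box (r implies not q) and Dia Box (r implies q), w0
3. not Dia ((r implies not q) and Box (r implies q)), w0
4. Box (r implies not q), w0
5. Dia Box (r implies q), w0
6. not ((r implies not q) and Box (r implies q)), w0
7. r implies not q, w0
8. not Box (r implies q), w0
9. not q, w0
10. Box (r implies q), w1
11. not ((r implies not q) and Box (r implies q)), w1
12. r implies not q, w1
13. r implies q, w0
14. r implies q, w1
15. not Box (r implies q), w1
16. not q, w1
17. not r, w0
18. not r, w1
19. not (r implies q), w2
20. r, w2
21. not q, w2
22. not ((r implies not q) and Box (r implies q)), w2
23. r implies not q, w2
24. r implies q, w2
25. not Box (r implies q), w2
26. q, w2
Accessibility: w0Rw0, w0Rw1, w0Rw2, w1Rw0, w1Rw1, w1Rw2, w2Rw0, w2Rw1, w2Rw2
Branch closes: q and not q both at w2.
(One branch shown.) All branches close.

No, unsatisfiable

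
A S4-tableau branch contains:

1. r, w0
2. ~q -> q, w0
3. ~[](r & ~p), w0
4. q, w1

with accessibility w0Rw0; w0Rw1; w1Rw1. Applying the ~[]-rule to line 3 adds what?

a fresh world w2 with w0Rw2, and ~(r & ~p) at w2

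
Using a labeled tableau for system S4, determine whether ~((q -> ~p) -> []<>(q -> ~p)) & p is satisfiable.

1. ~((q -> ~p) -> []<>(q -> ~p)) & p, u
2. ~((q -> ~p) -> []<>(q -> ~p)), u   [&-rule on 1]
3. p, u   [&-rule on 1]
4. q -> ~p, u   [~->-rule on 2]
5. ~[]<>(q -> ~p), u   [~->-rule on 2]
6. ~q, u   [->-rule on 4 (branches; this branch)]
7. ~<>(q -> ~p), v   [~[]-rule on 5: fresh world v, uRv]
8. ~(q -> ~p), v   [~<>-rule on 7 via vRv]
9. q, v   [~->-rule on 8]
10. p, v   [~->-rule on 8]
Accessibility: uRu, uRv, vRv

Satisfiable (open branch found)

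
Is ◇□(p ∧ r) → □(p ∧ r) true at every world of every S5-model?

Yes, valid

Tableau for the negation ¬(◇□(p ∧ r) → □(p ∧ r)):
1. ¬(◇□(p ∧ r) → □(p ∧ r)), u
2. ◇□(p ∧ r), u   [¬→-rule on 1]
3. ¬□(p ∧ r), u   [¬→-rule on 1]
4. □(p ∧ r), v   [◇-rule on 2: fresh world v, uRv]
5. p ∧ r, u   [□-rule on 4 via vRu]
6. p, u   [∧-rule on 5]
7. r, u   [∧-rule on 5]
8. p ∧ r, v   [□-rule on 4 via vRv]
9. p, v   [∧-rule on 8]
10. r, v   [∧-rule on 8]
11. ¬(p ∧ r), w   [¬□-rule on 3: fresh world w, uRw]
12. p ∧ r, w   [□-rule on 4 via vRw]
13. p, w   [∧-rule on 12]
14. r, w   [∧-rule on 12]
15. ¬r, w   [¬∧-rule on 11 (branches; this branch)]
Accessibility: uRu, uRv, uRw, vRu, vRv, vRw, wRu, wRv, wRw
Branch closes: r and ¬r both at w.
All branches of the negation close; one closing branch shown above.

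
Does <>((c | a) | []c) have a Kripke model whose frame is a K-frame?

Satisfiable (open branch found)

1. <>((c | a) | []c), w0
2. (c | a) | []c, w1
3. []c, w1
Accessibility: w0Rw1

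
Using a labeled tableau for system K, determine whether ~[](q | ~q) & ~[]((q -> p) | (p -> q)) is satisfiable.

Unsatisfiable (every branch closes)

1. ~[](q | ~q) & ~[]((q -> p) | (p -> q)), u
2. ~[](q | ~q), u   [&-rule on 1]
3. ~[]((q -> p) | (p -> q)), u   [&-rule on 1]
4. ~(q | ~q), v   [~[]-rule on 2: fresh world v, uRv]
5. ~q, v   [~|-rule on 4]
6. q, v   [~|-rule on 4]
Accessibility: uRv
Branch closes: q and ~q both at v.
All branches of the tableau close; one closing branch shown above.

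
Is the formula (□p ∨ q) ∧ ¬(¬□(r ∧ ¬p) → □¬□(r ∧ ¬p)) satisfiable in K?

1. (□p ∨ q) ∧ ¬(¬□(r ∧ ¬p) → □¬□(r ∧ ¬p)), w0
2. □p ∨ q, w0   [∧-rule on 1]
3. ¬(¬□(r ∧ ¬p) → □¬□(r ∧ ¬p)), w0   [∧-rule on 1]
4. ¬□(r ∧ ¬p), w0   [¬→-rule on 3]
5. ¬□¬□(r ∧ ¬p), w0   [¬→-rule on 3]
6. q, w0   [∨-rule on 2 (branches; this branch)]
7. ¬(r ∧ ¬p), w1   [¬□-rule on 4: fresh world w1, w0Rw1]
8. p, w1   [¬∧-rule on 7 (branches; this branch)]
9. □(r ∧ ¬p), w2   [¬□-rule on 5: fresh world w2, w0Rw2]
Accessibility: w0Rw1, w0Rw2

Yes, satisfiable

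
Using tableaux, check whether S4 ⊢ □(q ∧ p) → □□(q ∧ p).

Valid

Tableau for the negation ¬(□(q ∧ p) → □□(q ∧ p)):
1. ¬(□(q ∧ p) → □□(q ∧ p)), 0
2. □(q ∧ p), 0
3. ¬□□(q ∧ p), 0
4. q ∧ p, 0
5. q, 0
6. p, 0
7. ¬□(q ∧ p), 1
8. q ∧ p, 1
9. q, 1
10. p, 1
11. ¬(q ∧ p), 2
12. q ∧ p, 2
13. q, 2
14. p, 2
15. ¬p, 2
Accessibility: 0R0, 0R1, 0R2, 1R1, 1R2, 2R2
Branch closes: p and ¬p both at 2.
All branches of the negation close; one closing branch shown above.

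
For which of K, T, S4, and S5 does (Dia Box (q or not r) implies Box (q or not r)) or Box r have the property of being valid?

S5-tableau for the negation not ((Dia Box (q or not r) implies Box (q or not r)) or Box r):
1. not ((Dia Box (q or not r) implies Box (q or not r)) or Box r), 0
2. not (Dia Box (q or not r) implies Box (q or not r)), 0   [neg-or-rule on 1]
3. not Box r, 0   [neg-or-rule on 1]
4. Dia Box (q or not r), 0   [neg-implies-rule on 2]
5. not Box (q or not r), 0   [neg-implies-rule on 2]
6. not r, 1   [neg-Box-rule on 3: fresh world 1, 0R1]
7. Box (q or not r), 2   [Dia-rule on 4: fresh world 2, 0R2]
8. q or not r, 0   [Box-rule on 7 via 2R0]
9. q or not r, 1   [Box-rule on 7 via 2R1]
10. q or not r, 2   [Box-rule on 7 via 2R2]
11. not r, 0   [or-rule on 8 (branches; this branch)]
12. not r, 2   [or-rule on 10 (branches; this branch)]
13. not (q or not r), 3   [neg-Box-rule on 5: fresh world 3, 0R3]
14. not q, 3   [neg-or-rule on 13]
15. r, 3   [neg-or-rule on 13]
16. q or not r, 3   [Box-rule on 7 via 2R3]
17. not r, 3   [or-rule on 16 (branches; this branch)]
Accessibility: 0R0, 0R1, 0R2, 0R3, 1R0, 1R1, 1R2, 1R3, 2R0, 2R1, 2R2, 2R3, 3R0, 3R1, 3R2, 3R3
Branch closes: r and not r both at 3.
Every branch closes (one shown): valid in S5.
S4-tableau for the negation not ((Dia Box (q or not r) implies Box (q or not r)) or Box r):
1. not ((Dia Box (q or not r) implies Box (q or not r)) or Box r), 0
2. not (Dia Box (q or not r) implies Box (q or not r)), 0   [neg-or-rule on 1]
3. not Box r, 0   [neg-or-rule on 1]
4. Dia Box (q or not r), 0   [neg-implies-rule on 2]
5. not Box (q or not r), 0   [neg-implies-rule on 2]
6. not r, 1   [neg-Box-rule on 3: fresh world 1, 0R1]
7. Box (q or not r), 2   [Dia-rule on 4: fresh world 2, 0R2]
8. q or not r, 2   [Box-rule on 7 via 2R2]
9. not r, 2   [or-rule on 8 (branches; this branch)]
10. not (q or not r), 3   [neg-Box-rule on 5: fresh world 3, 0R3]
11. not q, 3   [neg-or-rule on 10]
12. r, 3   [neg-or-rule on 10]
Accessibility: 0R0, 0R1, 0R2, 0R3, 1R1, 2R2, 3R3
Complete open branch: countermodel on an S4-frame, so not valid in S4, nor in K, T (the same frame is also a K-frame and a T-frame).

S5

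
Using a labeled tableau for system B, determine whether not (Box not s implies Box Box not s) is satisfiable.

Satisfiable

1. not (Box not s implies Box Box not s), u
2. Box not s, u
3. not Box Box not s, u
4. not s, u
5. not Box not s, v
6. not s, v
7. s, w
Accessibility: uRu, uRv, vRu, vRv, vRw, wRv, wRw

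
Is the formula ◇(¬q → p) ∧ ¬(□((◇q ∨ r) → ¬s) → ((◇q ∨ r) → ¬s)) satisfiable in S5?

Unsatisfiable (every branch closes)

1. ◇(¬q → p) ∧ ¬(□((◇q ∨ r) → ¬s) → ((◇q ∨ r) → ¬s)), u
2. ◇(¬q → p), u
3. ¬(□((◇q ∨ r) → ¬s) → ((◇q ∨ r) → ¬s)), u
4. □((◇q ∨ r) → ¬s), u
5. ¬((◇q ∨ r) → ¬s), u
6. ◇q ∨ r, u
7. s, u
8. (◇q ∨ r) → ¬s, u
9. ◇q, u
10. ¬(◇q ∨ r), u
11. ¬◇q, u
12. ¬r, u
13. ¬q, u
14. ¬q → p, v
15. (◇q ∨ r) → ¬s, v
16. ¬q, v
17. p, v
18. ¬(◇q ∨ r), v
19. ¬◇q, v
20. ¬r, v
21. q, w
22. (◇q ∨ r) → ¬s, w
23. ¬q, w
Accessibility: uRu, uRv, uRw, vRu, vRv, vRw, wRu, wRv, wRw
Branch closes: q and ¬q both at w.
All branches of the tableau close; one closing branch shown above.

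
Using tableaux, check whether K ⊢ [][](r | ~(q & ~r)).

Tableau for the negation ~[][](r | ~(q & ~r)):
1. ~[][](r | ~(q & ~r)), u
2. ~[](r | ~(q & ~r)), v   [~[]-rule on 1: fresh world v, uRv]
3. ~(r | ~(q & ~r)), w   [~[]-rule on 2: fresh world w, vRw]
4. ~r, w   [~|-rule on 3]
5. q & ~r, w   [~|-rule on 3]
6. q, w   [&-rule on 5]
Accessibility: uRv, vRw
The negation has an open branch (countermodel exists).

No, not valid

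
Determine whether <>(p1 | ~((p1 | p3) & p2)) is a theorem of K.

Not valid

Tableau for the negation ~<>(p1 | ~((p1 | p3) & p2)):
1. ~<>(p1 | ~((p1 | p3) & p2)), w0
The negation has an open branch (countermodel exists).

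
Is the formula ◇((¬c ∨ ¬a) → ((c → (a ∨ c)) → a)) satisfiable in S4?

1. ◇((¬c ∨ ¬a) → ((c → (a ∨ c)) → a)), w0
2. (¬c ∨ ¬a) → ((c → (a ∨ c)) → a), w1
3. (c → (a ∨ c)) → a, w1
4. a, w1
Accessibility: w0Rw0, w0Rw1, w1Rw1

Yes, satisfiable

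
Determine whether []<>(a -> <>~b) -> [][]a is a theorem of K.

Tableau for the negation ~([]<>(a -> <>~b) -> [][]a):
1. ~([]<>(a -> <>~b) -> [][]a), u
2. []<>(a -> <>~b), u
3. ~[][]a, u
4. ~[]a, v
5. <>(a -> <>~b), v
6. ~a, w
7. a -> <>~b, x
8. <>~b, x
9. ~b, y
Accessibility: uRv, vRw, vRx, xRy
The negation has an open branch (countermodel exists).

No, not valid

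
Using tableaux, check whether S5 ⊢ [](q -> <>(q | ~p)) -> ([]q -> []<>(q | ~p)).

Yes, valid

Tableau for the negation ~([](q -> <>(q | ~p)) -> ([]q -> []<>(q | ~p))):
1. ~([](q -> <>(q | ~p)) -> ([]q -> []<>(q | ~p))), w0
2. [](q -> <>(q | ~p)), w0
3. ~([]q -> []<>(q | ~p)), w0
4. []q, w0
5. ~[]<>(q | ~p), w0
6. q -> <>(q | ~p), w0
7. q, w0
8. <>(q | ~p), w0
9. ~<>(q | ~p), w1
10. q -> <>(q | ~p), w1
11. q, w1
12. ~(q | ~p), w0
13. ~q, w0
14. p, w0
Accessibility: w0Rw0, w0Rw1, w1Rw0, w1Rw1
Branch closes: q and ~q both at w0.
All branches of the negation close; one closing branch shown above.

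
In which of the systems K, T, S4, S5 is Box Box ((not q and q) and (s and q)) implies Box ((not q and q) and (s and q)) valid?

T, S4, S5

K-tableau for the negation not (Box Box ((not q and q) and (s and q)) implies Box ((not q and q) and (s and q))):
1. not (Box Box ((not q and q) and (s and q)) implies Box ((not q and q) and (s and q))), 0
2. Box Box ((not q and q) and (s and q)), 0
3. not Box ((not q and q) and (s and q)), 0
4. not ((not q and q) and (s and q)), 1
5. Box ((not q and q) and (s and q)), 1
6. not (s and q), 1
7. not q, 1
Accessibility: 0R1
Complete open branch: countermodel on a K-frame, so not valid in K.
T-tableau for the negation not (Box Box ((not q and q) and (s and q)) implies Box ((not q and q) and (s and q))):
1. not (Box Box ((not q and q) and (s and q)) implies Box ((not q and q) and (s and q))), 0
2. Box Box ((not q and q) and (s and q)), 0
3. not Box ((not q and q) and (s and q)), 0
4. Box ((not q and q) and (s and q)), 0
5. (not q and q) and (s and q), 0
6. not q and q, 0
7. s and q, 0
8. not q, 0
9. q, 0
Accessibility: 0R0
Branch closes: q and not q both at 0.
Every branch closes (one shown): valid in T, hence also in S4, S5 (every theorem of T is a theorem of S4 and S5).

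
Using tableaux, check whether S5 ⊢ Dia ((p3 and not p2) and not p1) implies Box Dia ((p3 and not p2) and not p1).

Yes, valid

Tableau for the negation not (Dia ((p3 and not p2) and not p1) implies Box Dia ((p3 and not p2) and not p1)):
1. not (Dia ((p3 and not p2) and not p1) implies Box Dia ((p3 and not p2) and not p1)), w0
2. Dia ((p3 and not p2) and not p1), w0
3. not Box Dia ((p3 and not p2) and not p1), w0
4. (p3 and not p2) and not p1, w1
5. p3 and not p2, w1
6. not p1, w1
7. p3, w1
8. not p2, w1
9. not Dia ((p3 and not p2) and not p1), w2
10. not ((p3 and not p2) and not p1), w0
11. not ((p3 and not p2) and not p1), w1
12. not ((p3 and not p2) and not p1), w2
13. not (p3 and not p2), w0
14. not (p3 and not p2), w1
15. p1, w2
16. p2, w0
17. p2, w1
Accessibility: w0Rw0, w0Rw1, w0Rw2, w1Rw0, w1Rw1, w1Rw2, w2Rw0, w2Rw1, w2Rw2
Branch closes: p2 and not p2 both at w1.
All branches of the negation close; one closing branch shown above.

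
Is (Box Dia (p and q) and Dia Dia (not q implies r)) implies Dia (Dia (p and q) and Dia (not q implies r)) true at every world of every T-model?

Valid in T

Tableau for the negation not ((Box Dia (p and q) and Dia Dia (not q implies r)) implies Dia (Dia (p and q) and Dia (not q implies r))):
1. not ((Box Dia (p and q) and Dia Dia (not q implies r)) implies Dia (Dia (p and q) and Dia (not q implies r))), w0
2. Box Dia (p and q) and Dia Dia (not q implies r), w0   [neg-implies-rule on 1]
3. not Dia (Dia (p and q) and Dia (not q implies r)), w0   [neg-implies-rule on 1]
4. Box Dia (p and q), w0   [and-rule on 2]
5. Dia Dia (not q implies r), w0   [and-rule on 2]
6. not (Dia (p and q) and Dia (not q implies r)), w0   [neg-Dia-rule on 3 via w0Rw0]
7. Dia (p and q), w0   [Box-rule on 4 via w0Rw0]
8. not Dia (p and q), w0   [neg-and-rule on 6 (branches; this branch)]
9. not (p and q), w0   [neg-Dia-rule on 8 via w0Rw0]
10. not q, w0   [neg-and-rule on 9 (branches; this branch)]
11. Dia (not q implies r), w1   [Dia-rule on 5: fresh world w1, w0Rw1]
12. not (Dia (p and q) and Dia (not q implies r)), w1   [neg-Dia-rule on 3 via w0Rw1]
13. Dia (p and q), w1   [Box-rule on 4 via w0Rw1]
14. not (p and q), w1   [neg-Dia-rule on 8 via w0Rw1]
15. not Dia (not q implies r), w1   [neg-and-rule on 12 (branches; this branch)]
16. not (not q implies r), w1   [neg-Dia-rule on 15 via w1Rw1]
17. not q, w1   [neg-implies-rule on 16]
18. not r, w1   [neg-implies-rule on 16]
19. p and q, w2   [Dia-rule on 7: fresh world w2, w0Rw2]
20. p, w2   [and-rule on 19]
21. q, w2   [and-rule on 19]
22. not (Dia (p and q) and Dia (not q implies r)), w2   [neg-Dia-rule on 3 via w0Rw2]
23. Dia (p and q), w2   [Box-rule on 4 via w0Rw2]
24. not (p and q), w2   [neg-Dia-rule on 8 via w0Rw2]
25. not Dia (not q implies r), w2   [neg-and-rule on 22 (branches; this branch)]
26. not (not q implies r), w2   [neg-Dia-rule on 25 via w2Rw2]
27. not q, w2   [neg-implies-rule on 26]
28. not r, w2   [neg-implies-rule on 26]
Accessibility: w0Rw0, w0Rw1, w0Rw2, w1Rw1, w2Rw2
Branch closes: q and not q both at w2.
Every branch of the negation's tableau closes; the branch above is one of them.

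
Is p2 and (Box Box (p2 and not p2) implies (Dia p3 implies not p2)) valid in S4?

Tableau for the negation not (p2 and (Box Box (p2 and not p2) implies (Dia p3 implies not p2))):
1. not (p2 and (Box Box (p2 and not p2) implies (Dia p3 implies not p2))), u
2. not p2, u   [neg-and-rule on 1 (branches; this branch)]
Accessibility: uRu
The negation has an open branch (countermodel exists).

Not valid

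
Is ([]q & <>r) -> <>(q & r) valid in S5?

Valid

Tableau for the negation ~(([]q & <>r) -> <>(q & r)):
1. ~(([]q & <>r) -> <>(q & r)), u
2. []q & <>r, u
3. ~<>(q & r), u
4. []q, u
5. <>r, u
6. ~(q & r), u
7. q, u
8. ~r, u
9. r, v
10. ~(q & r), v
11. q, v
12. ~r, v
Accessibility: uRu, uRv, vRu, vRv
Branch closes: r and ~r both at v.
All branches of the negation close; one closing branch shown above.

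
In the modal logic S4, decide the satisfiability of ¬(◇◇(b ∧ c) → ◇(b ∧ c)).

1. ¬(◇◇(b ∧ c) → ◇(b ∧ c)), 0
2. ◇◇(b ∧ c), 0
3. ¬◇(b ∧ c), 0
4. ¬(b ∧ c), 0
5. ¬c, 0
6. ◇(b ∧ c), 1
7. ¬(b ∧ c), 1
8. ¬c, 1
9. b ∧ c, 2
10. b, 2
11. c, 2
12. ¬(b ∧ c), 2
13. ¬c, 2
Accessibility: 0R0, 0R1, 0R2, 1R1, 1R2, 2R2
Branch closes: c and ¬c both at 2.
(One branch shown.) All branches close.

No, unsatisfiable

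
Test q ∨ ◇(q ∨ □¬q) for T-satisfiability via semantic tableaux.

Yes, satisfiable

1. q ∨ ◇(q ∨ □¬q), u
2. ◇(q ∨ □¬q), u   [∨-rule on 1 (branches; this branch)]
3. q ∨ □¬q, v   [◇-rule on 2: fresh world v, uRv]
4. □¬q, v   [∨-rule on 3 (branches; this branch)]
5. ¬q, v   [□-rule on 4 via vRv]
Accessibility: uRu, uRv, vRv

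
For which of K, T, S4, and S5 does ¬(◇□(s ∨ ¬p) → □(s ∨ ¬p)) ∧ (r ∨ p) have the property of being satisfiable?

K, T, S4

S4-tableau for the formula:
1. ¬(◇□(s ∨ ¬p) → □(s ∨ ¬p)) ∧ (r ∨ p), w0
2. ¬(◇□(s ∨ ¬p) → □(s ∨ ¬p)), w0
3. r ∨ p, w0
4. ◇□(s ∨ ¬p), w0
5. ¬□(s ∨ ¬p), w0
6. p, w0
7. □(s ∨ ¬p), w1
8. s ∨ ¬p, w1
9. ¬p, w1
10. ¬(s ∨ ¬p), w2
11. ¬s, w2
12. p, w2
Accessibility: w0Rw0, w0Rw1, w0Rw2, w1Rw1, w2Rw2
Complete open branch: satisfiable in S4, hence also in K, T (this S4-model is also a K-model and a T-model).
S5-tableau for the formula:
1. ¬(◇□(s ∨ ¬p) → □(s ∨ ¬p)) ∧ (r ∨ p), w0
2. ¬(◇□(s ∨ ¬p) → □(s ∨ ¬p)), w0
3. r ∨ p, w0
4. ◇□(s ∨ ¬p), w0
5. ¬□(s ∨ ¬p), w0
6. p, w0
7. □(s ∨ ¬p), w1
8. s ∨ ¬p, w0
9. s ∨ ¬p, w1
10. s, w0
11. ¬p, w1
12. ¬(s ∨ ¬p), w2
13. ¬s, w2
14. p, w2
15. s ∨ ¬p, w2
16. ¬p, w2
Accessibility: w0Rw0, w0Rw1, w0Rw2, w1Rw0, w1Rw1, w1Rw2, w2Rw0, w2Rw1, w2Rw2
Branch closes: p and ¬p both at w2.
Every branch closes (one shown): unsatisfiable in S5.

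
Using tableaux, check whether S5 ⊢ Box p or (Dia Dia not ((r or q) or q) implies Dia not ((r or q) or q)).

Tableau for the negation not (Box p or (Dia Dia not ((r or q) or q) implies Dia not ((r or q) or q))):
1. not (Box p or (Dia Dia not ((r or q) or q) implies Dia not ((r or q) or q))), u
2. not Box p, u
3. not (Dia Dia not ((r or q) or q) implies Dia not ((r or q) or q)), u
4. Dia Dia not ((r or q) or q), u
5. not Dia not ((r or q) or q), u
6. (r or q) or q, u
7. r or q, u
8. q, u
9. not p, v
10. (r or q) or q, v
11. r or q, v
12. q, v
13. Dia not ((r or q) or q), w
14. (r or q) or q, w
15. r or q, w
16. q, w
17. not ((r or q) or q), x
18. not (r or q), x
19. not q, x
20. not r, x
21. (r or q) or q, x
22. r or q, x
23. q, x
Accessibility: uRu, uRv, uRw, uRx, vRu, vRv, vRw, vRx, wRu, wRv, wRw, wRx, xRu, xRv, xRw, xRx
Branch closes: q and not q both at x.
All branches of the negation close; one closing branch shown above.

Valid in S5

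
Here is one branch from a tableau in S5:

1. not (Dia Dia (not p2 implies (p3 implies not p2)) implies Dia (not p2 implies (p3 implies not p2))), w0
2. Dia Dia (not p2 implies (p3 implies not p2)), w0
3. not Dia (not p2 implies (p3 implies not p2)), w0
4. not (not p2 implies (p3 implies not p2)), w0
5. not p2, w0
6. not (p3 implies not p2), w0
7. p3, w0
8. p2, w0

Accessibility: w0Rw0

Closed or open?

Closed

Both p2 and not p2 appear at w0.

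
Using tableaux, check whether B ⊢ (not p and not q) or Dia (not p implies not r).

Not valid

Tableau for the negation not ((not p and not q) or Dia (not p implies not r)):
1. not ((not p and not q) or Dia (not p implies not r)), 0
2. not (not p and not q), 0
3. not Dia (not p implies not r), 0
4. not (not p implies not r), 0
5. not p, 0
6. r, 0
7. q, 0
Accessibility: 0R0
The negation has an open branch (countermodel exists).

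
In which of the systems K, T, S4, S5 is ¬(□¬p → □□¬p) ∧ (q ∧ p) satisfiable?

K

K-tableau for the formula:
1. ¬(□¬p → □□¬p) ∧ (q ∧ p), w0
2. ¬(□¬p → □□¬p), w0   [∧-rule on 1]
3. q ∧ p, w0   [∧-rule on 1]
4. □¬p, w0   [¬→-rule on 2]
5. ¬□□¬p, w0   [¬→-rule on 2]
6. q, w0   [∧-rule on 3]
7. p, w0   [∧-rule on 3]
8. ¬□¬p, w1   [¬□-rule on 5: fresh world w1, w0Rw1]
9. ¬p, w1   [□-rule on 4 via w0Rw1]
10. p, w2   [¬□-rule on 8: fresh world w2, w1Rw2]
Accessibility: w0Rw1, w1Rw2
Complete open branch: satisfiable in K.
T-tableau for the formula:
1. ¬(□¬p → □□¬p) ∧ (q ∧ p), w0
2. ¬(□¬p → □□¬p), w0   [∧-rule on 1]
3. q ∧ p, w0   [∧-rule on 1]
4. □¬p, w0   [¬→-rule on 2]
5. ¬□□¬p, w0   [¬→-rule on 2]
6. q, w0   [∧-rule on 3]
7. p, w0   [∧-rule on 3]
8. ¬p, w0   [□-rule on 4 via w0Rw0]
Accessibility: w0Rw0
Branch closes: p and ¬p both at w0.
Every branch closes (one shown): unsatisfiable in T, hence also in S4, S5 (every S4/S5-frame is a T-frame).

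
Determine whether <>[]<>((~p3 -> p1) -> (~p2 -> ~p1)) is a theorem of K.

No, not valid

Tableau for the negation ~<>[]<>((~p3 -> p1) -> (~p2 -> ~p1)):
1. ~<>[]<>((~p3 -> p1) -> (~p2 -> ~p1)), 0
The negation has an open branch (countermodel exists).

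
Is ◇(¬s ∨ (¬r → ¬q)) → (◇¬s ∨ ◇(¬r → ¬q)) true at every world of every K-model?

Tableau for the negation ¬(◇(¬s ∨ (¬r → ¬q)) → (◇¬s ∨ ◇(¬r → ¬q))):
1. ¬(◇(¬s ∨ (¬r → ¬q)) → (◇¬s ∨ ◇(¬r → ¬q))), u
2. ◇(¬s ∨ (¬r → ¬q)), u
3. ¬(◇¬s ∨ ◇(¬r → ¬q)), u
4. ¬◇¬s, u
5. ¬◇(¬r → ¬q), u
6. ¬s ∨ (¬r → ¬q), v
7. s, v
8. ¬(¬r → ¬q), v
9. ¬r, v
10. q, v
11. ¬r → ¬q, v
12. ¬q, v
Accessibility: uRv
Branch closes: q and ¬q both at v.
All branches of the negation close; one closing branch shown above.

Valid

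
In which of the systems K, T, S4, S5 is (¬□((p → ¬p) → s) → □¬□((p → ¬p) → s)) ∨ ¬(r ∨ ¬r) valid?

S5

S4-tableau for the negation ¬((¬□((p → ¬p) → s) → □¬□((p → ¬p) → s)) ∨ ¬(r ∨ ¬r)):
1. ¬((¬□((p → ¬p) → s) → □¬□((p → ¬p) → s)) ∨ ¬(r ∨ ¬r)), w0
2. ¬(¬□((p → ¬p) → s) → □¬□((p → ¬p) → s)), w0
3. r ∨ ¬r, w0
4. ¬□((p → ¬p) → s), w0
5. ¬□¬□((p → ¬p) → s), w0
6. ¬r, w0
7. ¬((p → ¬p) → s), w1
8. p → ¬p, w1
9. ¬s, w1
10. ¬p, w1
11. □((p → ¬p) → s), w2
12. (p → ¬p) → s, w2
13. s, w2
Accessibility: w0Rw0, w0Rw1, w0Rw2, w1Rw1, w2Rw2
Complete open branch: countermodel on an S4-frame, so not valid in S4, nor in K, T (the same frame is also a K-frame and a T-frame).
S5-tableau for the negation ¬((¬□((p → ¬p) → s) → □¬□((p → ¬p) → s)) ∨ ¬(r ∨ ¬r)):
1. ¬((¬□((p → ¬p) → s) → □¬□((p → ¬p) → s)) ∨ ¬(r ∨ ¬r)), w0
2. ¬(¬□((p → ¬p) → s) → □¬□((p → ¬p) → s)), w0
3. r ∨ ¬r, w0
4. ¬□((p → ¬p) → s), w0
5. ¬□¬□((p → ¬p) → s), w0
6. ¬r, w0
7. ¬((p → ¬p) → s), w1
8. p → ¬p, w1
9. ¬s, w1
10. ¬p, w1
11. □((p → ¬p) → s), w2
12. (p → ¬p) → s, w0
13. (p → ¬p) → s, w1
14. (p → ¬p) → s, w2
15. ¬(p → ¬p), w0
16. p, w0
17. ¬(p → ¬p), w1
18. p, w1
Accessibility: w0Rw0, w0Rw1, w0Rw2, w1Rw0, w1Rw1, w1Rw2, w2Rw0, w2Rw1, w2Rw2
Branch closes: p and ¬p both at w1.
Every branch closes (one shown): valid in S5.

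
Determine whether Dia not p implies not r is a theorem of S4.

No, not valid

Tableau for the negation not (Dia not p implies not r):
1. not (Dia not p implies not r), u
2. Dia not p, u
3. r, u
4. not p, v
Accessibility: uRu, uRv, vRv
The negation has an open branch (countermodel exists).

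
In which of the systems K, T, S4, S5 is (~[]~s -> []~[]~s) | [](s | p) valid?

S4-tableau for the negation ~((~[]~s -> []~[]~s) | [](s | p)):
1. ~((~[]~s -> []~[]~s) | [](s | p)), w0
2. ~(~[]~s -> []~[]~s), w0
3. ~[](s | p), w0
4. ~[]~s, w0
5. ~[]~[]~s, w0
6. ~(s | p), w1
7. ~s, w1
8. ~p, w1
9. s, w2
10. []~s, w3
11. ~s, w3
Accessibility: w0Rw0, w0Rw1, w0Rw2, w0Rw3, w1Rw1, w2Rw2, w3Rw3
Complete open branch: countermodel on an S4-frame, so not valid in S4, nor in K, T (the same frame is also a K-frame and a T-frame).
S5-tableau for the negation ~((~[]~s -> []~[]~s) | [](s | p)):
1. ~((~[]~s -> []~[]~s) | [](s | p)), w0
2. ~(~[]~s -> []~[]~s), w0
3. ~[](s | p), w0
4. ~[]~s, w0
5. ~[]~[]~s, w0
6. ~(s | p), w1
7. ~s, w1
8. ~p, w1
9. s, w2
10. []~s, w3
11. ~s, w0
12. ~s, w2
Accessibility: w0Rw0, w0Rw1, w0Rw2, w0Rw3, w1Rw0, w1Rw1, w1Rw2, w1Rw3, w2Rw0, w2Rw1, w2Rw2, w2Rw3, w3Rw0, w3Rw1, w3Rw2, w3Rw3
Branch closes: s and ~s both at w2.
Every branch closes (one shown): valid in S5.

S5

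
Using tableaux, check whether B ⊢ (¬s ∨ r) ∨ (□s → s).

Valid in B

Tableau for the negation ¬((¬s ∨ r) ∨ (□s → s)):
1. ¬((¬s ∨ r) ∨ (□s → s)), u
2. ¬(¬s ∨ r), u
3. ¬(□s → s), u
4. s, u
5. ¬r, u
6. □s, u
7. ¬s, u
Accessibility: uRu
Branch closes: s and ¬s both at u.
Every branch of the negation's tableau closes; the branch above is one of them.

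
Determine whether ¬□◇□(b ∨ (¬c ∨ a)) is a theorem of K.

Invalid (countermodel exists)

Tableau for the negation □◇□(b ∨ (¬c ∨ a)):
1. □◇□(b ∨ (¬c ∨ a)), u
The negation has an open branch (countermodel exists).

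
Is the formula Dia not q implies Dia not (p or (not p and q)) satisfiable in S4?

Satisfiable

1. Dia not q implies Dia not (p or (not p and q)), w0
2. Dia not (p or (not p and q)), w0   [implies-rule on 1 (branches; this branch)]
3. not (p or (not p and q)), w1   [Dia-rule on 2: fresh world w1, w0Rw1]
4. not p, w1   [neg-or-rule on 3]
5. not (not p and q), w1   [neg-or-rule on 3]
6. not q, w1   [neg-and-rule on 5 (branches; this branch)]
Accessibility: w0Rw0, w0Rw1, w1Rw1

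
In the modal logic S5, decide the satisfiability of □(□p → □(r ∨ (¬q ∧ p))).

1. □(□p → □(r ∨ (¬q ∧ p))), 0
2. □p → □(r ∨ (¬q ∧ p)), 0
3. □(r ∨ (¬q ∧ p)), 0
4. r ∨ (¬q ∧ p), 0
5. ¬q ∧ p, 0
6. ¬q, 0
7. p, 0
Accessibility: 0R0

Yes, satisfiable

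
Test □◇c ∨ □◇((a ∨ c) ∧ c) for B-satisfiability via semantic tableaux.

Yes, satisfiable

1. □◇c ∨ □◇((a ∨ c) ∧ c), 0
2. □◇((a ∨ c) ∧ c), 0
3. ◇((a ∨ c) ∧ c), 0
4. (a ∨ c) ∧ c, 1
5. a ∨ c, 1
6. c, 1
7. ◇((a ∨ c) ∧ c), 1
8. (a ∨ c) ∧ c, 2
9. a ∨ c, 2
10. c, 2
Accessibility: 0R0, 0R1, 1R0, 1R1, 1R2, 2R1, 2R2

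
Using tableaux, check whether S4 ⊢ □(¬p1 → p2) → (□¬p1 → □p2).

Valid

Tableau for the negation ¬(□(¬p1 → p2) → (□¬p1 → □p2)):
1. ¬(□(¬p1 → p2) → (□¬p1 → □p2)), u
2. □(¬p1 → p2), u
3. ¬(□¬p1 → □p2), u
4. □¬p1, u
5. ¬□p2, u
6. ¬p1 → p2, u
7. ¬p1, u
8. p2, u
9. ¬p2, v
10. ¬p1 → p2, v
11. ¬p1, v
12. p2, v
Accessibility: uRu, uRv, vRv
Branch closes: p2 and ¬p2 both at v.
All branches of the negation close; one closing branch shown above.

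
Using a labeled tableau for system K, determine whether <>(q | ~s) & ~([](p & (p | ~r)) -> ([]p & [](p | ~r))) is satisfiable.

Unsatisfiable

1. <>(q | ~s) & ~([](p & (p | ~r)) -> ([]p & [](p | ~r))), 0
2. <>(q | ~s), 0   [&-rule on 1]
3. ~([](p & (p | ~r)) -> ([]p & [](p | ~r))), 0   [&-rule on 1]
4. [](p & (p | ~r)), 0   [~->-rule on 3]
5. ~([]p & [](p | ~r)), 0   [~->-rule on 3]
6. ~[](p | ~r), 0   [~&-rule on 5 (branches; this branch)]
7. q | ~s, 1   [<>-rule on 2: fresh world 1, 0R1]
8. p & (p | ~r), 1   [[]-rule on 4 via 0R1]
9. p, 1   [&-rule on 8]
10. p | ~r, 1   [&-rule on 8]
11. ~s, 1   [|-rule on 7 (branches; this branch)]
12. ~r, 1   [|-rule on 10 (branches; this branch)]
13. ~(p | ~r), 2   [~[]-rule on 6: fresh world 2, 0R2]
14. ~p, 2   [~|-rule on 13]
15. r, 2   [~|-rule on 13]
16. p & (p | ~r), 2   [[]-rule on 4 via 0R2]
17. p, 2   [&-rule on 16]
18. p | ~r, 2   [&-rule on 16]
Accessibility: 0R1, 0R2
Branch closes: p and ~p both at 2.
(One branch shown.) All branches close.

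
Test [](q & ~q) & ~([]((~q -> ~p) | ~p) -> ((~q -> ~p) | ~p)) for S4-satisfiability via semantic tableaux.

1. [](q & ~q) & ~([]((~q -> ~p) | ~p) -> ((~q -> ~p) | ~p)), 0
2. [](q & ~q), 0
3. ~([]((~q -> ~p) | ~p) -> ((~q -> ~p) | ~p)), 0
4. []((~q -> ~p) | ~p), 0
5. ~((~q -> ~p) | ~p), 0
6. ~(~q -> ~p), 0
7. p, 0
8. ~q, 0
9. q & ~q, 0
10. q, 0
Accessibility: 0R0
Branch closes: q and ~q both at 0.
(One branch shown.) All branches close.

Unsatisfiable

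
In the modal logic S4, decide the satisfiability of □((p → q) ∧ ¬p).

1. □((p → q) ∧ ¬p), u
2. (p → q) ∧ ¬p, u
3. p → q, u
4. ¬p, u
5. q, u
Accessibility: uRu

Satisfiable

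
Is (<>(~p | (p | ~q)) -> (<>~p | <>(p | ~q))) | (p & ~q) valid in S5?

Tableau for the negation ~((<>(~p | (p | ~q)) -> (<>~p | <>(p | ~q))) | (p & ~q)):
1. ~((<>(~p | (p | ~q)) -> (<>~p | <>(p | ~q))) | (p & ~q)), w0
2. ~(<>(~p | (p | ~q)) -> (<>~p | <>(p | ~q))), w0   [~|-rule on 1]
3. ~(p & ~q), w0   [~|-rule on 1]
4. <>(~p | (p | ~q)), w0   [~->-rule on 2]
5. ~(<>~p | <>(p | ~q)), w0   [~->-rule on 2]
6. ~<>~p, w0   [~|-rule on 5]
7. ~<>(p | ~q), w0   [~|-rule on 5]
8. p, w0   [~<>-rule on 6 via w0Rw0]
9. ~(p | ~q), w0   [~<>-rule on 7 via w0Rw0]
10. ~p, w0   [~|-rule on 9]
11. q, w0   [~|-rule on 9]
Accessibility: w0Rw0
Branch closes: p and ~p both at w0.
Every branch of the negation's tableau closes; the branch above is one of them.

Valid in S5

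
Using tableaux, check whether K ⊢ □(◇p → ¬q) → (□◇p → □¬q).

Tableau for the negation ¬(□(◇p → ¬q) → (□◇p → □¬q)):
1. ¬(□(◇p → ¬q) → (□◇p → □¬q)), 0
2. □(◇p → ¬q), 0   [¬→-rule on 1]
3. ¬(□◇p → □¬q), 0   [¬→-rule on 1]
4. □◇p, 0   [¬→-rule on 3]
5. ¬□¬q, 0   [¬→-rule on 3]
6. q, 1   [¬□-rule on 5: fresh world 1, 0R1]
7. ◇p → ¬q, 1   [□-rule on 2 via 0R1]
8. ◇p, 1   [□-rule on 4 via 0R1]
9. ¬◇p, 1   [→-rule on 7 (branches; this branch)]
10. p, 2   [◇-rule on 8: fresh world 2, 1R2]
11. ¬p, 2   [¬◇-rule on 9 via 1R2]
Accessibility: 0R1, 1R2
Branch closes: p and ¬p both at 2.
All branches of the negation close; one closing branch shown above.

Valid in K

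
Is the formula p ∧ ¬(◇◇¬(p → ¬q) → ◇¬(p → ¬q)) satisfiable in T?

Yes, satisfiable

1. p ∧ ¬(◇◇¬(p → ¬q) → ◇¬(p → ¬q)), w0
2. p, w0
3. ¬(◇◇¬(p → ¬q) → ◇¬(p → ¬q)), w0
4. ◇◇¬(p → ¬q), w0
5. ¬◇¬(p → ¬q), w0
6. p → ¬q, w0
7. ¬q, w0
8. ◇¬(p → ¬q), w1
9. p → ¬q, w1
10. ¬q, w1
11. ¬(p → ¬q), w2
12. p, w2
13. q, w2
Accessibility: w0Rw0, w0Rw1, w1Rw1, w1Rw2, w2Rw2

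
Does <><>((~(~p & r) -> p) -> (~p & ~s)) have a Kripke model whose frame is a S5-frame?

Satisfiable (open branch found)

1. <><>((~(~p & r) -> p) -> (~p & ~s)), w0
2. <>((~(~p & r) -> p) -> (~p & ~s)), w1   [<>-rule on 1: fresh world w1, w0Rw1]
3. (~(~p & r) -> p) -> (~p & ~s), w2   [<>-rule on 2: fresh world w2, w1Rw2]
4. ~p & ~s, w2   [->-rule on 3 (branches; this branch)]
5. ~p, w2   [&-rule on 4]
6. ~s, w2   [&-rule on 4]
Accessibility: w0Rw0, w0Rw1, w0Rw2, w1Rw0, w1Rw1, w1Rw2, w2Rw0, w2Rw1, w2Rw2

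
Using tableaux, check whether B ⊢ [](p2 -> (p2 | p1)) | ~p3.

Valid

Tableau for the negation ~([](p2 -> (p2 | p1)) | ~p3):
1. ~([](p2 -> (p2 | p1)) | ~p3), 0
2. ~[](p2 -> (p2 | p1)), 0
3. p3, 0
4. ~(p2 -> (p2 | p1)), 1
5. p2, 1
6. ~(p2 | p1), 1
7. ~p2, 1
8. ~p1, 1
Accessibility: 0R0, 0R1, 1R0, 1R1
Branch closes: p2 and ~p2 both at 1.
All branches of the negation close; one closing branch shown above.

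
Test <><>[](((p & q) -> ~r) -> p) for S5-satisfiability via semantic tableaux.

Yes, satisfiable

1. <><>[](((p & q) -> ~r) -> p), u
2. <>[](((p & q) -> ~r) -> p), v
3. [](((p & q) -> ~r) -> p), w
4. ((p & q) -> ~r) -> p, u
5. ((p & q) -> ~r) -> p, v
6. ((p & q) -> ~r) -> p, w
7. p, u
8. p, v
9. p, w
Accessibility: uRu, uRv, uRw, vRu, vRv, vRw, wRu, wRv, wRw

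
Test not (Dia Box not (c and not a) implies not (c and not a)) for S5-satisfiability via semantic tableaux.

Unsatisfiable

1. not (Dia Box not (c and not a) implies not (c and not a)), u
2. Dia Box not (c and not a), u   [neg-implies-rule on 1]
3. c and not a, u   [neg-implies-rule on 1]
4. c, u   [and-rule on 3]
5. not a, u   [and-rule on 3]
6. Box not (c and not a), v   [Dia-rule on 2: fresh world v, uRv]
7. not (c and not a), u   [Box-rule on 6 via vRu]
8. not (c and not a), v   [Box-rule on 6 via vRv]
9. a, u   [neg-and-rule on 7 (branches; this branch)]
Accessibility: uRu, uRv, vRu, vRv
Branch closes: a and not a both at u.
All branches of the tableau close; one closing branch shown above.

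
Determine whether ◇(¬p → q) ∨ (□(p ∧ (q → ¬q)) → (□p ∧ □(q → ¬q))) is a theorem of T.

Valid

Tableau for the negation ¬(◇(¬p → q) ∨ (□(p ∧ (q → ¬q)) → (□p ∧ □(q → ¬q)))):
1. ¬(◇(¬p → q) ∨ (□(p ∧ (q → ¬q)) → (□p ∧ □(q → ¬q)))), u
2. ¬◇(¬p → q), u   [¬∨-rule on 1]
3. ¬(□(p ∧ (q → ¬q)) → (□p ∧ □(q → ¬q))), u   [¬∨-rule on 1]
4. □(p ∧ (q → ¬q)), u   [¬→-rule on 3]
5. ¬(□p ∧ □(q → ¬q)), u   [¬→-rule on 3]
6. ¬(¬p → q), u   [¬◇-rule on 2 via uRu]
7. ¬p, u   [¬→-rule on 6]
8. ¬q, u   [¬→-rule on 6]
9. p ∧ (q → ¬q), u   [□-rule on 4 via uRu]
10. p, u   [∧-rule on 9]
11. q → ¬q, u   [∧-rule on 9]
Accessibility: uRu
Branch closes: p and ¬p both at u.
Every branch of the negation's tableau closes; the branch above is one of them.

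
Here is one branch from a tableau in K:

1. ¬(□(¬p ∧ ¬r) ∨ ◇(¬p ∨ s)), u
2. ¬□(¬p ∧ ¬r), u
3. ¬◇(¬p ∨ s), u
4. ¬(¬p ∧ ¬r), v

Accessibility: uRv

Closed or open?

Open

There is no literal clash: for every atom and world, at most one sign appears.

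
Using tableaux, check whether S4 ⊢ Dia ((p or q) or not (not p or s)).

Not valid

Tableau for the negation not Dia ((p or q) or not (not p or s)):
1. not Dia ((p or q) or not (not p or s)), w0
2. not ((p or q) or not (not p or s)), w0   [neg-Dia-rule on 1 via w0Rw0]
3. not (p or q), w0   [neg-or-rule on 2]
4. not p or s, w0   [neg-or-rule on 2]
5. not p, w0   [neg-or-rule on 3]
6. not q, w0   [neg-or-rule on 3]
7. s, w0   [or-rule on 4 (branches; this branch)]
Accessibility: w0Rw0
The negation has an open branch (countermodel exists).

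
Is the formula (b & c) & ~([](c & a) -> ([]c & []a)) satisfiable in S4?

Unsatisfiable

1. (b & c) & ~([](c & a) -> ([]c & []a)), 0
2. b & c, 0
3. ~([](c & a) -> ([]c & []a)), 0
4. b, 0
5. c, 0
6. [](c & a), 0
7. ~([]c & []a), 0
8. c & a, 0
9. a, 0
10. ~[]a, 0
11. ~a, 1
12. c & a, 1
13. c, 1
14. a, 1
Accessibility: 0R0, 0R1, 1R1
Branch closes: a and ~a both at 1.
Every branch closes; the branch above is one of them.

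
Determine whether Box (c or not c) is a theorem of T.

Valid in T

Tableau for the negation not Box (c or not c):
1. not Box (c or not c), 0
2. not (c or not c), 1
3. not c, 1
4. c, 1
Accessibility: 0R0, 0R1, 1R1
Branch closes: c and not c both at 1.
All branches of the negation close; one closing branch shown above.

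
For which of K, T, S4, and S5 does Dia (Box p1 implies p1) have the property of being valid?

T, S4, S5

K-tableau for the negation not Dia (Box p1 implies p1):
1. not Dia (Box p1 implies p1), w0
Complete open branch: countermodel on a K-frame, so not valid in K.
T-tableau for the negation not Dia (Box p1 implies p1):
1. not Dia (Box p1 implies p1), w0
2. not (Box p1 implies p1), w0   [neg-Dia-rule on 1 via w0Rw0]
3. Box p1, w0   [neg-implies-rule on 2]
4. not p1, w0   [neg-implies-rule on 2]
5. p1, w0   [Box-rule on 3 via w0Rw0]
Accessibility: w0Rw0
Branch closes: p1 and not p1 both at w0.
Every branch closes (one shown): valid in T, hence also in S4, S5 (every theorem of T is a theorem of S4 and S5).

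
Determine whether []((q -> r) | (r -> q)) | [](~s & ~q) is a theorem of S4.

Yes, valid

Tableau for the negation ~([]((q -> r) | (r -> q)) | [](~s & ~q)):
1. ~([]((q -> r) | (r -> q)) | [](~s & ~q)), 0
2. ~[]((q -> r) | (r -> q)), 0
3. ~[](~s & ~q), 0
4. ~((q -> r) | (r -> q)), 1
5. ~(q -> r), 1
6. ~(r -> q), 1
7. q, 1
8. ~r, 1
9. r, 1
10. ~q, 1
Accessibility: 0R0, 0R1, 1R1
Branch closes: r and ~r both at 1.
All branches of the negation close; one closing branch shown above.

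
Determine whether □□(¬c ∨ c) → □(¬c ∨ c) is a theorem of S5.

Valid

Tableau for the negation ¬(□□(¬c ∨ c) → □(¬c ∨ c)):
1. ¬(□□(¬c ∨ c) → □(¬c ∨ c)), w0
2. □□(¬c ∨ c), w0   [¬→-rule on 1]
3. ¬□(¬c ∨ c), w0   [¬→-rule on 1]
4. □(¬c ∨ c), w0   [□-rule on 2 via w0Rw0]
5. ¬c ∨ c, w0   [□-rule on 4 via w0Rw0]
6. c, w0   [∨-rule on 5 (branches; this branch)]
7. ¬(¬c ∨ c), w1   [¬□-rule on 3: fresh world w1, w0Rw1]
8. c, w1   [¬∨-rule on 7]
9. ¬c, w1   [¬∨-rule on 7]
Accessibility: w0Rw0, w0Rw1, w1Rw0, w1Rw1
Branch closes: c and ¬c both at w1.
Every branch of the negation's tableau closes; the branch above is one of them.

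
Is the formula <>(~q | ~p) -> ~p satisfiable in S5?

1. <>(~q | ~p) -> ~p, 0
2. ~p, 0   [->-rule on 1 (branches; this branch)]
Accessibility: 0R0

Satisfiable (open branch found)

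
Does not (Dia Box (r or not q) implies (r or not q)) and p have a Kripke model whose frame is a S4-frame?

Yes, satisfiable

1. not (Dia Box (r or not q) implies (r or not q)) and p, u
2. not (Dia Box (r or not q) implies (r or not q)), u
3. p, u
4. Dia Box (r or not q), u
5. not (r or not q), u
6. not r, u
7. q, u
8. Box (r or not q), v
9. r or not q, v
10. not q, v
Accessibility: uRu, uRv, vRv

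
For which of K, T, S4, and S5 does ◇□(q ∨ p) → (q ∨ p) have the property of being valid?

S5-tableau for the negation ¬(◇□(q ∨ p) → (q ∨ p)):
1. ¬(◇□(q ∨ p) → (q ∨ p)), w0
2. ◇□(q ∨ p), w0   [¬→-rule on 1]
3. ¬(q ∨ p), w0   [¬→-rule on 1]
4. ¬q, w0   [¬∨-rule on 3]
5. ¬p, w0   [¬∨-rule on 3]
6. □(q ∨ p), w1   [◇-rule on 2: fresh world w1, w0Rw1]
7. q ∨ p, w0   [□-rule on 6 via w1Rw0]
8. q ∨ p, w1   [□-rule on 6 via w1Rw1]
9. p, w0   [∨-rule on 7 (branches; this branch)]
Accessibility: w0Rw0, w0Rw1, w1Rw0, w1Rw1
Branch closes: p and ¬p both at w0.
Every branch closes (one shown): valid in S5.
S4-tableau for the negation ¬(◇□(q ∨ p) → (q ∨ p)):
1. ¬(◇□(q ∨ p) → (q ∨ p)), w0
2. ◇□(q ∨ p), w0   [¬→-rule on 1]
3. ¬(q ∨ p), w0   [¬→-rule on 1]
4. ¬q, w0   [¬∨-rule on 3]
5. ¬p, w0   [¬∨-rule on 3]
6. □(q ∨ p), w1   [◇-rule on 2: fresh world w1, w0Rw1]
7. q ∨ p, w1   [□-rule on 6 via w1Rw1]
8. p, w1   [∨-rule on 7 (branches; this branch)]
Accessibility: w0Rw0, w0Rw1, w1Rw1
Complete open branch: countermodel on an S4-frame, so not valid in S4, nor in K, T (the same frame is also a K-frame and a T-frame).

S5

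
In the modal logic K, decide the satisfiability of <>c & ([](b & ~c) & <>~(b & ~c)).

Unsatisfiable (every branch closes)

1. <>c & ([](b & ~c) & <>~(b & ~c)), 0
2. <>c, 0
3. [](b & ~c) & <>~(b & ~c), 0
4. [](b & ~c), 0
5. <>~(b & ~c), 0
6. c, 1
7. b & ~c, 1
8. b, 1
9. ~c, 1
Accessibility: 0R1
Branch closes: c and ~c both at 1.
(One branch shown.) All branches close.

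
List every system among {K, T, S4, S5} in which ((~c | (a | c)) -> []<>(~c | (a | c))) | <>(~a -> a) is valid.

K-tableau for the negation ~(((~c | (a | c)) -> []<>(~c | (a | c))) | <>(~a -> a)):
1. ~(((~c | (a | c)) -> []<>(~c | (a | c))) | <>(~a -> a)), 0
2. ~((~c | (a | c)) -> []<>(~c | (a | c))), 0   [~|-rule on 1]
3. ~<>(~a -> a), 0   [~|-rule on 1]
4. ~c | (a | c), 0   [~->-rule on 2]
5. ~[]<>(~c | (a | c)), 0   [~->-rule on 2]
6. a | c, 0   [|-rule on 4 (branches; this branch)]
7. c, 0   [|-rule on 6 (branches; this branch)]
8. ~<>(~c | (a | c)), 1   [~[]-rule on 5: fresh world 1, 0R1]
9. ~(~a -> a), 1   [~<>-rule on 3 via 0R1]
10. ~a, 1   [~->-rule on 9]
Accessibility: 0R1
Complete open branch: countermodel on a K-frame, so not valid in K.
T-tableau for the negation ~(((~c | (a | c)) -> []<>(~c | (a | c))) | <>(~a -> a)):
1. ~(((~c | (a | c)) -> []<>(~c | (a | c))) | <>(~a -> a)), 0
2. ~((~c | (a | c)) -> []<>(~c | (a | c))), 0   [~|-rule on 1]
3. ~<>(~a -> a), 0   [~|-rule on 1]
4. ~c | (a | c), 0   [~->-rule on 2]
5. ~[]<>(~c | (a | c)), 0   [~->-rule on 2]
6. ~(~a -> a), 0   [~<>-rule on 3 via 0R0]
7. ~a, 0   [~->-rule on 6]
8. a | c, 0   [|-rule on 4 (branches; this branch)]
9. c, 0   [|-rule on 8 (branches; this branch)]
10. ~<>(~c | (a | c)), 1   [~[]-rule on 5: fresh world 1, 0R1]
11. ~(~a -> a), 1   [~<>-rule on 3 via 0R1]
12. ~a, 1   [~->-rule on 11]
13. ~(~c | (a | c)), 1   [~<>-rule on 10 via 1R1]
14. c, 1   [~|-rule on 13]
15. ~(a | c), 1   [~|-rule on 13]
16. ~c, 1   [~|-rule on 15]
Accessibility: 0R0, 0R1, 1R1
Branch closes: c and ~c both at 1.
Every branch closes (one shown): valid in T, hence also in S4, S5 (every theorem of T is a theorem of S4 and S5).

T, S4, S5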